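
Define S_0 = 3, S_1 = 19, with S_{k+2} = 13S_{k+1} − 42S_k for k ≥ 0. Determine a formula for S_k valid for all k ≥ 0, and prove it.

Claim: S_k = 2·6^k + 7^k.

Base cases: S_0 = 3 and 2·6^0 + 7^0 = 3; S_1 = 19 and 2·6^1 + 7^1 = 19.
Assume S_i = 2·6^i + 7^i for all 0 ≤ i ≤ j, where j ≥ 1.
Then S_{j+1} = 13S_j − 42S_{j−1} = 13·(2·6^j + 7^j) − 42·(2·6^{j−1} + 7^{j−1}) = 2·(13·6 − 42)6^{j−1} + (13·7 − 42)7^{j−1} = 72·6^{j−1} + 49·7^{j−1} = 2·6^{j+1} + 7^{j+1}.
By strong induction, S_k = 2·6^k + 7^k for all k ≥ 0.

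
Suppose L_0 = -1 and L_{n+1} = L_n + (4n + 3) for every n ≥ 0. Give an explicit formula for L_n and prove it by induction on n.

Claim: L_n = 2n^2 + n − 1.

Base case: L_0 = -1, and 2·0^2 + 0 − 1 = -1.
Assume L_j = 2j^2 + j − 1.
Then L_{j+1} = L_j + (4j + 3) = (2j^2 + j − 1) + (4j + 3) = 2j^2 + 5j + 2,
and 2·(j+1)^2 + (j+1) − 1 = 2j^2 + 5j + 2.
By induction, L_n = 2n^2 + n − 1 for all n ≥ 0.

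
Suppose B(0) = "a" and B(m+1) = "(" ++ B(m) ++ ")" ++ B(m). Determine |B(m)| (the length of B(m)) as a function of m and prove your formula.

Claim: |B(m)| = 3·2^m − 2.

Base case: |B(0)| = 1, and 3·2^0 − 2 = 1.
Assume |B(k)| = 3·2^k − 2.
Then |B(k+1)| = 1 + |B(k)| + 1 + |B(k)| = 2|B(k)| + 2 = 2(3·2^k − 2) + 2 = 3·2^{k+1} − 4 + 2 = 3·2^{k+1} − 2.
This completes the inductive step, so |B(m)| = 3·2^m − 2 for all m ≥ 0.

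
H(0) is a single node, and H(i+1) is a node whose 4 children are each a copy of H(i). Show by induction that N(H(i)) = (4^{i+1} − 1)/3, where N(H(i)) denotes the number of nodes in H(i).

Base case: N(H(0)) = 1, and (4^{0+1} − 1)/3 = 1.
Assume N(H(m)) = (4^{m+1} − 1)/3.
Then N(H(m+1)) = 1 + 4N(H(m)) = 1 + 4·(4^{m+1} − 1)/3 = 1 + (4^{m+2} − 4)/3 = (3 + 4^{m+2} − 4)/3 = (4^{m+2} − 1)/3.
This completes the inductive step, so N(H(i)) = (4^{i+1} − 1)/3 for all i ≥ 0.

N(H(i)) = (4^{i+1} − 1)/3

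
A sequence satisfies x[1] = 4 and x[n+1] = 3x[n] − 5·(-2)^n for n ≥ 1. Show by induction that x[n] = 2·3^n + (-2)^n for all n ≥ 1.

Base case: x[1] = 4, and 2·3^1 + (-2)^1 = 6 − 2 = 4.
Assume x[k] = 2·3^k + (-2)^k for some k ≥ 1.
Then x[k+1] = 3x[k] − 5·(-2)^k = 3·(2·3^k + (-2)^k) − 5·(-2)^k = 2·3^{k+1} + 3·(-2)^k − 5·(-2)^k = 2·3^{k+1} − 2·(-2)^k = 2·3^{k+1} + (-2)^{k+1}.
This completes the inductive step, so x[n] = 2·3^n + (-2)^n for all n ≥ 1.

x[n] = 2·3^n + (-2)^n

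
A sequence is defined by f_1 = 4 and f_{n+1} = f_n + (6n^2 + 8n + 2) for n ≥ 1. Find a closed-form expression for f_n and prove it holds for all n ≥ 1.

Claim: f_n = 2n^3 + n^2 − n + 2.

Base case: f_1 = 4, and 2·1^3 + 1^2 − 1 + 2 = 4.
Assume f_k = 2k^3 + k^2 − k + 2.
Then f_{k+1} = f_k + (6k^2 + 8k + 2) = (2k^3 + k^2 − k + 2) + (6k^2 + 8k + 2) = 2k^3 + 7k^2 + 7k + 4,
and 2·(k+1)^3 + (k+1)^2 − (k+1) + 2 = 2k^3 + 7k^2 + 7k + 4.
Hence f_n = 2n^3 + n^2 − n + 2 for every n ≥ 1, by induction.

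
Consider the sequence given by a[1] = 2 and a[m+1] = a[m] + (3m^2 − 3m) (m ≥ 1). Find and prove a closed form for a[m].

Claim: a[m] = m^3 − 3m^2 + 2m + 2.

Base case: a[1] = 2, and 1^3 − 3·1^2 + 2·1 + 2 = 2.
Assume a[j] = j^3 − 3j^2 + 2j + 2.
Then a[j+1] = a[j] + (3j^2 − 3j) = (j^3 − 3j^2 + 2j + 2) + (3j^2 − 3j) = j^3 − j + 2,
and (j+1)^3 − 3·(j+1)^2 + 2·(j+1) + 2 = j^3 − j + 2.
Hence a[m] = m^3 − 3m^2 + 2m + 2 for every m ≥ 1, by induction.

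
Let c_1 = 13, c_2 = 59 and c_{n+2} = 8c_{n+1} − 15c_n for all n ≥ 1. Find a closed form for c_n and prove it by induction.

Claim: c_n = 3^n + 2·5^n.

Base cases: c_1 = 13 and 3^1 + 2·5^1 = 13; c_2 = 59 and 3^2 + 2·5^2 = 59.
Assume c_j = 3^j + 2·5^j for all 1 ≤ j ≤ r, where r ≥ 2.
Then c_{r+1} = 8c_r − 15c_{r−1} = 8·(3^r + 2·5^r) − 15·(3^{r−1} + 2·5^{r−1}) = (8·3 − 15)3^{r−1} + 2·(8·5 − 15)5^{r−1} = 9·3^{r−1} + 50·5^{r−1} = 3^{r+1} + 2·5^{r+1}.
This completes the inductive step, so c_n = 3^n + 2·5^n for all n ≥ 1.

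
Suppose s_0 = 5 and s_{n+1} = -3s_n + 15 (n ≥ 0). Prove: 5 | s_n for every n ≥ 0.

Base case: s_0 = 5 = 5·1, so 5 | s_0.
Assume 5 | s_k, so s_k = 5t for some integer t.
Then s_{k+1} = -3s_k + 15 = -3·(5t) + 15 = 5(-3t + 3), so 5 | s_{k+1}.
This completes the inductive step, so 5 | s_n for all n ≥ 0.

5 | s_n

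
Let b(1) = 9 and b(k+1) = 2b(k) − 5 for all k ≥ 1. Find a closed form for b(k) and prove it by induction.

Claim: b(k) = 2^{k+1} + 5.

Base case: b(1) = 9, and 2^{1+1} + 5 = 4 + 5 = 9.
Assume b(m) = 2^{m+1} + 5 for some m ≥ 1.
Then b(m+1) = 2b(m) − 5 = 2·(2^{m+1} + 5) − 5 = 2^{m+2} + 10 − 5 = 2^{m+2} + 5.
So the formula holds for m+1, and by induction b(k) = 2^{k+1} + 5 for all k ≥ 1.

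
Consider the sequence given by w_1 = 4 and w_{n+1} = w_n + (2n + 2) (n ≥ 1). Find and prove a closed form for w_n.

Claim: w_n = n^2 + n + 2.

Base case: w_1 = 4, and 1^2 + 1 + 2 = 4.
Assume w_k = k^2 + k + 2.
Then w_{k+1} = w_k + (2k + 2) = (k^2 + k + 2) + (2k + 2) = k^2 + 3k + 4,
and (k+1)^2 + (k+1) + 2 = k^2 + 3k + 4.
Hence w_n = n^2 + n + 2 for every n ≥ 1, by induction.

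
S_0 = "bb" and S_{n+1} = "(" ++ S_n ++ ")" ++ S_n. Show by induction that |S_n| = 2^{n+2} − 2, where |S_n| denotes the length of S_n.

Base case: |S_0| = 2, and 2^{0+2} − 2 = 2.
Assume |S_r| = 2^{r+2} − 2.
Then |S_{r+1}| = 1 + |S_r| + 1 + |S_r| = 2|S_r| + 2 = 2(2^{r+2} − 2) + 2 = 2^{r+3} − 4 + 2 = 2^{r+3} − 2.
So the formula holds for r+1, and by induction |S_n| = 2^{n+2} − 2 for all n ≥ 0.

|S_n| = 2^{n+2} − 2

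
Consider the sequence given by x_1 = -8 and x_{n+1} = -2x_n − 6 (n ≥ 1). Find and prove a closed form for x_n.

Claim: x_n = 3·(-2)^n − 2.

Base case: x_1 = -8, and 3·(-2)^1 − 2 = -6 − 2 = -8.
Assume x_m = 3·(-2)^m − 2 for some m ≥ 1.
Then x_{m+1} = -2x_m − 6 = -2·(3·(-2)^m − 2) − 6 = -6·(-2)^m + 4 − 6 = 3·(-2)^{m+1} − 2.
This completes the inductive step, so x_n = 3·(-2)^n − 2 for all n ≥ 1.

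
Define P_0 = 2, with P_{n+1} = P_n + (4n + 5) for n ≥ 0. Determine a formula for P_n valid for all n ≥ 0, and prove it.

Claim: P_n = 2n^2 + 3n + 2.

Base case: P_0 = 2, and 2·0^2 + 3·0 + 2 = 2.
Assume P_m = 2m^2 + 3m + 2.
Then P_{m+1} = P_m + (4m + 5) = (2m^2 + 3m + 2) + (4m + 5) = 2m^2 + 7m + 7,
and 2·(m+1)^2 + 3·(m+1) + 2 = 2m^2 + 7m + 7.
By induction, P_n = 2n^2 + 3n + 2 for all n ≥ 0.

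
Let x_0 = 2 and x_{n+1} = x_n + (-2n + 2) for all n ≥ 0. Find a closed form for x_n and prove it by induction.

Claim: x_n = -n^2 + 3n + 2.

Base case: x_0 = 2, and -0^2 + 3·0 + 2 = 2.
Assume x_j = -j^2 + 3j + 2.
Then x_{j+1} = x_j + (-2j + 2) = (-j^2 + 3j + 2) + (-2j + 2) = -j^2 + j + 4,
and -(j+1)^2 + 3·(j+1) + 2 = -j^2 + j + 4.
By induction, x_n = -n^2 + 3n + 2 for all n ≥ 0.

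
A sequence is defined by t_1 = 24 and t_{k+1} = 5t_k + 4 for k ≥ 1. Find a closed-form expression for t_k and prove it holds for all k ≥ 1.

Claim: t_k = 5^{k+1} − 1.

Base case: t_1 = 24, and 5^{1+1} − 1 = 25 − 1 = 24.
Assume t_j = 5^{j+1} − 1 for some j ≥ 1.
Then t_{j+1} = 5t_j + 4 = 5·(5^{j+1} − 1) + 4 = 5^{j+2} − 5 + 4 = 5^{j+2} − 1.
So the formula holds for j+1, and by induction t_k = 5^{k+1} − 1 for all k ≥ 1.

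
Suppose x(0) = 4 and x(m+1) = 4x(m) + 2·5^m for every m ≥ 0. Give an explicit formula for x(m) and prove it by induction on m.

Claim: x(m) = 2·4^m + 2·5^m.

Base case: x(0) = 4, and 2·4^0 + 2·5^0 = 2 + 2 = 4.
Assume x(j) = 2·4^j + 2·5^j for some j ≥ 0.
Then x(j+1) = 4x(j) + 2·5^j = 4·(2·4^j + 2·5^j) + 2·5^j = 2·4^{j+1} + 8·5^j + 2·5^j = 2·4^{j+1} + 10·5^j = 2·4^{j+1} + 2·5^{j+1}.
Hence x(m) = 2·4^m + 2·5^m for every m ≥ 0, by induction.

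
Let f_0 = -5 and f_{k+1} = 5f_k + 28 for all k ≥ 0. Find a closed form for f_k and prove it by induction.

Claim: f_k = 2·5^k − 7.

Base case: f_0 = -5, and 2·5^0 − 7 = 2 − 7 = -5.
Assume f_r = 2·5^r − 7 for some r ≥ 0.
Then f_{r+1} = 5f_r + 28 = 5·(2·5^r − 7) + 28 = 10·5^r − 35 + 28 = 2·5^{r+1} − 7.
Hence f_k = 2·5^k − 7 for every k ≥ 0, by induction.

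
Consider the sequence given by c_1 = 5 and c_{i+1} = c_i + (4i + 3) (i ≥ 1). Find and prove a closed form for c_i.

Claim: c_i = 2i^2 + i + 2.

Base case: c_1 = 5, and 2·1^2 + 1 + 2 = 5.
Assume c_r = 2r^2 + r + 2.
Then c_{r+1} = c_r + (4r + 3) = (2r^2 + r + 2) + (4r + 3) = 2r^2 + 5r + 5,
and 2·(r+1)^2 + (r+1) + 2 = 2r^2 + 5r + 5.
By induction, c_i = 2i^2 + i + 2 for all i ≥ 1.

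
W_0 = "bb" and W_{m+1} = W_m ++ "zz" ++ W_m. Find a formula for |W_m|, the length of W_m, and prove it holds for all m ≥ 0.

Claim: |W_m| = 2^{m+2} − 2.

Base case: |W_0| = 2, and 2^{0+2} − 2 = 2.
Assume |W_k| = 2^{k+2} − 2.
Then |W_{k+1}| = |W_k| + 2 + |W_k| = 2|W_k| + 2 = 2(2^{k+2} − 2) + 2 = 2^{k+3} − 4 + 2 = 2^{k+3} − 2.
By induction, |W_m| = 2^{m+2} − 2 for all m ≥ 0.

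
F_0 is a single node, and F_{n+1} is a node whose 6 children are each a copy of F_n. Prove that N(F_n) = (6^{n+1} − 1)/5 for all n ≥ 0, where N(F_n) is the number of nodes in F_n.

Base case: N(F_0) = 1, and (6^{0+1} − 1)/5 = 1.
Assume N(F_k) = (6^{k+1} − 1)/5.
Then N(F_{k+1}) = 1 + 6N(F_k) = 1 + 6·(6^{k+1} − 1)/5 = 1 + (6^{k+2} − 6)/5 = (5 + 6^{k+2} − 6)/5 = (6^{k+2} − 1)/5.
Hence N(F_n) = (6^{n+1} − 1)/5 for every n ≥ 0, by induction.

N(F_n) = (6^{n+1} − 1)/5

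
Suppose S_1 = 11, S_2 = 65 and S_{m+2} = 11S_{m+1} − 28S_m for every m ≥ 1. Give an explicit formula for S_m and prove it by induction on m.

Claim: S_m = 7^m + 4^m.

Base cases: S_1 = 11 and 7^1 + 4^1 = 11; S_2 = 65 and 7^2 + 4^2 = 65.
Assume S_j = 7^j + 4^j for all 1 ≤ j ≤ r, where r ≥ 2.
Then S_{r+1} = 11S_r − 28S_{r−1} = 11·(7^r + 4^r) − 28·(7^{r−1} + 4^{r−1}) = (11·7 − 28)7^{r−1} + (11·4 − 28)4^{r−1} = 49·7^{r−1} + 16·4^{r−1} = 7^{r+1} + 4^{r+1}.
Hence S_m = 7^m + 4^m for every m ≥ 1, by strong induction.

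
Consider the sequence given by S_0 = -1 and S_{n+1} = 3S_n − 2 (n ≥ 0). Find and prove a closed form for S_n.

Claim: S_n = -2·3^n + 1.

Base case: S_0 = -1, and -2·3^0 + 1 = -2 + 1 = -1.
Assume S_m = -2·3^m + 1 for some m ≥ 0.
Then S_{m+1} = 3S_m − 2 = 3·(-2·3^m + 1) − 2 = -6·3^m + 3 − 2 = -2·3^{m+1} + 1.
This completes the inductive step, so S_n = -2·3^n + 1 for all n ≥ 0.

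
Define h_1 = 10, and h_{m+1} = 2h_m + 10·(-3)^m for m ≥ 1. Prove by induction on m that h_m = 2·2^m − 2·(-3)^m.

Base case: h_1 = 10, and 2·2^1 − 2·(-3)^1 = 4 + 6 = 10.
Assume h_j = 2·2^j − 2·(-3)^j for some j ≥ 1.
Then h_{j+1} = 2h_j + 10·(-3)^j = 2·(2·2^j − 2·(-3)^j) + 10·(-3)^j = 2·2^{j+1} − 4·(-3)^j + 10·(-3)^j = 2·2^{j+1} + 6·(-3)^j = 2·2^{j+1} − 2·(-3)^{j+1}.
This completes the inductive step, so h_m = 2·2^m − 2·(-3)^m for all m ≥ 1.

h_m = 2·2^m − 2·(-3)^m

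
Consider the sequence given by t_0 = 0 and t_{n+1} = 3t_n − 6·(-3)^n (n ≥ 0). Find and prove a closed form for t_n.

Claim: t_n = -3^n + (-3)^n.

Base case: t_0 = 0, and -3^0 + (-3)^0 = -1 + 1 = 0.
Assume t_m = -3^m + (-3)^m for some m ≥ 0.
Then t_{m+1} = 3t_m − 6·(-3)^m = 3·(-3^m + (-3)^m) − 6·(-3)^m = -3^{m+1} + 3·(-3)^m − 6·(-3)^m = -3^{m+1} − 3·(-3)^m = -3^{m+1} + (-3)^{m+1}.
This completes the inductive step, so t_n = -3^n + (-3)^n for all n ≥ 0.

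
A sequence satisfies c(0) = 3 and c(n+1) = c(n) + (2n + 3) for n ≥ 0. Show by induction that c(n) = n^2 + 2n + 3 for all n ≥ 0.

Base case: c(0) = 3, and 0^2 + 2·0 + 3 = 3.
Assume c(m) = m^2 + 2m + 3.
Then c(m+1) = c(m) + (2m + 3) = (m^2 + 2m + 3) + (2m + 3) = m^2 + 4m + 6,
and (m+1)^2 + 2·(m+1) + 3 = m^2 + 4m + 6.
By induction, c(n) = n^2 + 2n + 3 for all n ≥ 0.

c(n) = n^2 + 2n + 3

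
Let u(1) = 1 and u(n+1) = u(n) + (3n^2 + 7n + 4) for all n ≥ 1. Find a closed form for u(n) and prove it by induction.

Claim: u(n) = n^3 + 2n^2 + n − 3.

Base case: u(1) = 1, and 1^3 + 2·1^2 + 1 − 3 = 1.
Assume u(k) = k^3 + 2k^2 + k − 3.
Then u(k+1) = u(k) + (3k^2 + 7k + 4) = (k^3 + 2k^2 + k − 3) + (3k^2 + 7k + 4) = k^3 + 5k^2 + 8k + 1,
and (k+1)^3 + 2·(k+1)^2 + (k+1) − 3 = k^3 + 5k^2 + 8k + 1.
Hence u(n) = n^3 + 2n^2 + n − 3 for every n ≥ 1, by induction.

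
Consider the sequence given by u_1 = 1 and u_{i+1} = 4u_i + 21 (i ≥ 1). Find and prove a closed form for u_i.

Claim: u_i = 2·4^i − 7.

Base case: u_1 = 1, and 2·4^1 − 7 = 8 − 7 = 1.
Assume u_k = 2·4^k − 7 for some k ≥ 1.
Then u_{k+1} = 4u_k + 21 = 4·(2·4^k − 7) + 21 = 8·4^k − 28 + 21 = 2·4^{k+1} − 7.
This completes the inductive step, so u_i = 2·4^i − 7 for all i ≥ 1.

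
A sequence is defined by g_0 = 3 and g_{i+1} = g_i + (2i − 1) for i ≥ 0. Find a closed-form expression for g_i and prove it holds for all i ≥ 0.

Claim: g_i = i^2 − 2i + 3.

Base case: g_0 = 3, and 0^2 − 2·0 + 3 = 3.
Assume g_r = r^2 − 2r + 3.
Then g_{r+1} = g_r + (2r − 1) = (r^2 − 2r + 3) + (2r − 1) = r^2 + 2,
and (r+1)^2 − 2·(r+1) + 3 = r^2 + 2.
By induction, g_i = i^2 − 2i + 3 for all i ≥ 0.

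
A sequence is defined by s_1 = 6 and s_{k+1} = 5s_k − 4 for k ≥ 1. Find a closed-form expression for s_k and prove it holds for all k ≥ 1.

Claim: s_k = 5^k + 1.

Base case: s_1 = 6, and 5^1 + 1 = 5 + 1 = 6.
Assume s_r = 5^r + 1 for some r ≥ 1.
Then s_{r+1} = 5s_r − 4 = 5·(5^r + 1) − 4 = 5^{r+1} + 5 − 4 = 5^{r+1} + 1.
This completes the inductive step, so s_k = 5^k + 1 for all k ≥ 1.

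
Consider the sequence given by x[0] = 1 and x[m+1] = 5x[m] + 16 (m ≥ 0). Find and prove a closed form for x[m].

Claim: x[m] = 5^{m+1} − 4.

Base case: x[0] = 1, and 5^{0+1} − 4 = 5 − 4 = 1.
Assume x[k] = 5^{k+1} − 4 for some k ≥ 0.
Then x[k+1] = 5x[k] + 16 = 5·(5^{k+1} − 4) + 16 = 5^{k+2} − 20 + 16 = 5^{k+2} − 4.
So the formula holds for k+1, and by induction x[m] = 5^{m+1} − 4 for all m ≥ 0.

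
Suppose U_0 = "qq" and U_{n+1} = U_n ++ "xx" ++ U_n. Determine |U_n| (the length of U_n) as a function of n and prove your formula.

Claim: |U_n| = 2^{n+2} − 2.

Base case: |U_0| = 2, and 2^{0+2} − 2 = 2.
Assume |U_m| = 2^{m+2} − 2.
Then |U_{m+1}| = |U_m| + 2 + |U_m| = 2|U_m| + 2 = 2(2^{m+2} − 2) + 2 = 2^{m+3} − 4 + 2 = 2^{m+3} − 2.
Hence |U_n| = 2^{n+2} − 2 for every n ≥ 0, by induction.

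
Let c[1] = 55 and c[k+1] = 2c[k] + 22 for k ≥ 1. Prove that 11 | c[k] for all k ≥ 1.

Base case: c[1] = 55 = 11·5, so 11 | c[1].
Assume 11 | c[r], so c[r] = 11t for some integer t.
Then c[r+1] = 2c[r] + 22 = 2·(11t) + 22 = 11(2t + 2), so 11 | c[r+1].
Hence 11 | c[k] for every k ≥ 1, by induction.

11 | c[k]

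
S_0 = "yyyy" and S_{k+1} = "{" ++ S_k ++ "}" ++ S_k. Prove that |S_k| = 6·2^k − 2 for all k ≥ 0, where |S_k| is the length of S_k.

Base case: |S_0| = 4, and 6·2^0 − 2 = 4.
Assume |S_r| = 6·2^r − 2.
Then |S_{r+1}| = 1 + |S_r| + 1 + |S_r| = 2|S_r| + 2 = 2(6·2^r − 2) + 2 = 6·2^{r+1} − 4 + 2 = 6·2^{r+1} − 2.
Hence |S_k| = 6·2^k − 2 for every k ≥ 0, by induction.

|S_k| = 6·2^k − 2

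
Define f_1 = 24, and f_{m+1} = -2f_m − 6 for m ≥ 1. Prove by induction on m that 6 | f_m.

Base case: f_1 = 24 = 6·4, so 6 | f_1.
Assume 6 | f_j, so f_j = 6t for some integer t.
Then f_{j+1} = -2f_j − 6 = -2·(6t) − 6 = 6(-2t − 1), so 6 | f_{j+1}.
Hence 6 | f_m for every m ≥ 1, by induction.

6 | f_m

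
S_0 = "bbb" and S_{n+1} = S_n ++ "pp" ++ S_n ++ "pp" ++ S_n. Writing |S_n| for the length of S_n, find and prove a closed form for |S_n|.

Claim: |S_n| = 5·3^n − 2.

Base case: |S_0| = 3, and 5·3^0 − 2 = 3.
Assume |S_j| = 5·3^j − 2.
Then |S_{j+1}| = 3|S_j| + 4 = 3(5·3^j − 2) + 4 = 5·3^{j+1} − 6 + 4 = 5·3^{j+1} − 2.
So the formula holds for j+1, and by induction |S_n| = 5·3^n − 2 for all n ≥ 0.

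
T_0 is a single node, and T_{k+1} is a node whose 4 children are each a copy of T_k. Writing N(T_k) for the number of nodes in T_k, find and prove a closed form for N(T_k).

Claim: N(T_k) = (4^{k+1} − 1)/3.

Base case: N(T_0) = 1, and (4^{0+1} − 1)/3 = 1.
Assume N(T_j) = (4^{j+1} − 1)/3.
Then N(T_{j+1}) = 1 + 4N(T_j) = 1 + 4·(4^{j+1} − 1)/3 = 1 + (4^{j+2} − 4)/3 = (3 + 4^{j+2} − 4)/3 = (4^{j+2} − 1)/3.
By induction, N(T_k) = (4^{k+1} − 1)/3 for all k ≥ 0.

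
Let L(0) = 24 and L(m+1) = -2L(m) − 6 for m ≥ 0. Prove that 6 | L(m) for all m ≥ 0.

Base case: L(0) = 24 = 6·4, so 6 | L(0).
Assume 6 | L(k), so L(k) = 6t for some integer t.
Then L(k+1) = -2L(k) − 6 = -2·(6t) − 6 = 6(-2t − 1), so 6 | L(k+1).
By induction, 6 | L(m) for all m ≥ 0.

6 | L(m)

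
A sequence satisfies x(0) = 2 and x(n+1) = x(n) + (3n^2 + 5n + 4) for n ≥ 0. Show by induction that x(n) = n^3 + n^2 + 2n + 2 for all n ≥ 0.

Base case: x(0) = 2, and 0^3 + 0^2 + 2·0 + 2 = 2.
Assume x(j) = j^3 + j^2 + 2j + 2.
Then x(j+1) = x(j) + (3j^2 + 5j + 4) = (j^3 + j^2 + 2j + 2) + (3j^2 + 5j + 4) = j^3 + 4j^2 + 7j + 6,
and (j+1)^3 + (j+1)^2 + 2·(j+1) + 2 = j^3 + 4j^2 + 7j + 6.
By induction, x(n) = n^3 + n^2 + 2n + 2 for all n ≥ 0.

x(n) = n^3 + n^2 + 2n + 2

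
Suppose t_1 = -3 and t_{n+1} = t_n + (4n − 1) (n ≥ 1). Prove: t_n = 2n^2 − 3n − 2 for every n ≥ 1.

Base case: t_1 = -3, and 2·1^2 − 3·1 − 2 = -3.
Assume t_j = 2j^2 − 3j − 2.
Then t_{j+1} = t_j + (4j − 1) = (2j^2 − 3j − 2) + (4j − 1) = 2j^2 + j − 3,
and 2·(j+1)^2 − 3·(j+1) − 2 = 2j^2 + j − 3.
This completes the inductive step, so t_n = 2n^2 − 3n − 2 for all n ≥ 1.

t_n = 2n^2 − 3n − 2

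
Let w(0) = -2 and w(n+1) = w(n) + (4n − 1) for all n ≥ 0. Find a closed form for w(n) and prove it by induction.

Claim: w(n) = 2n^2 − 3n − 2.

Base case: w(0) = -2, and 2·0^2 − 3·0 − 2 = -2.
Assume w(k) = 2k^2 − 3k − 2.
Then w(k+1) = w(k) + (4k − 1) = (2k^2 − 3k − 2) + (4k − 1) = 2k^2 + k − 3,
and 2·(k+1)^2 − 3·(k+1) − 2 = 2k^2 + k − 3.
Hence w(n) = 2n^2 − 3n − 2 for every n ≥ 0, by induction.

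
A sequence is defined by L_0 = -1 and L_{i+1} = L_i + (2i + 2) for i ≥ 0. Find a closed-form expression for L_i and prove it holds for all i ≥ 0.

Claim: L_i = i^2 + i − 1.

Base case: L_0 = -1, and 0^2 + 0 − 1 = -1.
Assume L_r = r^2 + r − 1.
Then L_{r+1} = L_r + (2r + 2) = (r^2 + r − 1) + (2r + 2) = r^2 + 3r + 1,
and (r+1)^2 + (r+1) − 1 = r^2 + 3r + 1.
By induction, L_i = i^2 + i − 1 for all i ≥ 0.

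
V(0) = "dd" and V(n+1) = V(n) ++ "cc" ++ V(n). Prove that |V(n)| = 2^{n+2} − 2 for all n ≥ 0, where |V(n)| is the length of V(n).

Base case: |V(0)| = 2, and 2^{0+2} − 2 = 2.
Assume |V(r)| = 2^{r+2} − 2.
Then |V(r+1)| = |V(r)| + 2 + |V(r)| = 2|V(r)| + 2 = 2(2^{r+2} − 2) + 2 = 2^{r+3} − 4 + 2 = 2^{r+3} − 2.
This completes the inductive step, so |V(n)| = 2^{n+2} − 2 for all n ≥ 0.

|V(n)| = 2^{n+2} − 2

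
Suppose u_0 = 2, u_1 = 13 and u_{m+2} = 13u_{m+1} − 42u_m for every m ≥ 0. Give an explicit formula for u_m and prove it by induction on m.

Claim: u_m = 6^m + 7^m.

Base cases: u_0 = 2 and 6^0 + 7^0 = 2; u_1 = 13 and 6^1 + 7^1 = 13.
Assume u_j = 6^j + 7^j for all 0 ≤ j ≤ r, where r ≥ 1.
Then u_{r+1} = 13u_r − 42u_{r−1} = 13·(6^r + 7^r) − 42·(6^{r−1} + 7^{r−1}) = (13·6 − 42)6^{r−1} + (13·7 − 42)7^{r−1} = 36·6^{r−1} + 49·7^{r−1} = 6^{r+1} + 7^{r+1}.
By strong induction, u_m = 6^m + 7^m for all m ≥ 0.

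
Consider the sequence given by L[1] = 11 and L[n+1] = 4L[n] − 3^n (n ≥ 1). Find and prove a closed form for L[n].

Claim: L[n] = 2·4^n + 3^n.

Base case: L[1] = 11, and 2·4^1 + 3^1 = 8 + 3 = 11.
Assume L[r] = 2·4^r + 3^r for some r ≥ 1.
Then L[r+1] = 4L[r] − 3^r = 4·(2·4^r + 3^r) − 3^r = 2·4^{r+1} + 4·3^r − 3^r = 2·4^{r+1} + 3·3^r = 2·4^{r+1} + 3^{r+1}.
Hence L[n] = 2·4^n + 3^n for every n ≥ 1, by induction.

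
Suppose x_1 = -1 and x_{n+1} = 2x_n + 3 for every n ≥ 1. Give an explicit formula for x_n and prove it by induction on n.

Claim: x_n = 2^n − 3.

Base case: x_1 = -1, and 2^1 − 3 = 2 − 3 = -1.
Assume x_r = 2^r − 3 for some r ≥ 1.
Then x_{r+1} = 2x_r + 3 = 2·(2^r − 3) + 3 = 2^{r+1} − 6 + 3 = 2^{r+1} − 3.
By induction, x_n = 2^n − 3 for all n ≥ 1.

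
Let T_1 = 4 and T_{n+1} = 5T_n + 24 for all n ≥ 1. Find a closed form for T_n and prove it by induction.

Claim: T_n = 2·5^n − 6.

Base case: T_1 = 4, and 2·5^1 − 6 = 10 − 6 = 4.
Assume T_k = 2·5^k − 6 for some k ≥ 1.
Then T_{k+1} = 5T_k + 24 = 5·(2·5^k − 6) + 24 = 10·5^k − 30 + 24 = 2·5^{k+1} − 6.
So the formula holds for k+1, and by induction T_n = 2·5^n − 6 for all n ≥ 1.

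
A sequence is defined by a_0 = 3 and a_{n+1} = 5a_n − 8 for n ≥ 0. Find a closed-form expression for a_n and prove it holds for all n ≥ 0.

Claim: a_n = 5^n + 2.

Base case: a_0 = 3, and 5^0 + 2 = 1 + 2 = 3.
Assume a_j = 5^j + 2 for some j ≥ 0.
Then a_{j+1} = 5a_j − 8 = 5·(5^j + 2) − 8 = 5^{j+1} + 10 − 8 = 5^{j+1} + 2.
So the formula holds for j+1, and by induction a_n = 5^n + 2 for all n ≥ 0.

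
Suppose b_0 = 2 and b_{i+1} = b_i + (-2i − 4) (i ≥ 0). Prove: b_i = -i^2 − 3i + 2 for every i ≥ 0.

Base case: b_0 = 2, and -0^2 − 3·0 + 2 = 2.
Assume b_j = -j^2 − 3j + 2.
Then b_{j+1} = b_j + (-2j − 4) = (-j^2 − 3j + 2) + (-2j − 4) = -j^2 − 5j − 2,
and -(j+1)^2 − 3·(j+1) + 2 = -j^2 − 5j − 2.
By induction, b_i = -i^2 − 3i + 2 for all i ≥ 0.

b_i = -i^2 − 3i + 2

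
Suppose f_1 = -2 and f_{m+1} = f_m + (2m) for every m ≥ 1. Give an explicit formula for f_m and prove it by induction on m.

Claim: f_m = m^2 − m − 2.

Base case: f_1 = -2, and 1^2 − 1 − 2 = -2.
Assume f_k = k^2 − k − 2.
Then f_{k+1} = f_k + (2k) = (k^2 − k − 2) + (2k) = k^2 + k − 2,
and (k+1)^2 − (k+1) − 2 = k^2 + k − 2.
Hence f_m = m^2 − m − 2 for every m ≥ 1, by induction.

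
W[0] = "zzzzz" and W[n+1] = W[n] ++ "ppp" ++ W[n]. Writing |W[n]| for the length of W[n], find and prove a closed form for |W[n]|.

Claim: |W[n]| = 2^{n+3} − 3.

Base case: |W[0]| = 5, and 2^{0+3} − 3 = 5.
Assume |W[k]| = 2^{k+3} − 3.
Then |W[k+1]| = |W[k]| + 3 + |W[k]| = 2|W[k]| + 3 = 2(2^{k+3} − 3) + 3 = 2^{k+1+3} − 6 + 3 = 2^{k+1+3} − 3.
By induction, |W[n]| = 2^{n+3} − 3 for all n ≥ 0.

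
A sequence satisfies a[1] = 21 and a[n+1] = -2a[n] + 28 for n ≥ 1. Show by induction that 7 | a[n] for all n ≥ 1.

Base case: a[1] = 21 = 7·3, so 7 | a[1].
Assume 7 | a[m], so a[m] = 7t for some integer t.
Then a[m+1] = -2a[m] + 28 = -2·(7t) + 28 = 7(-2t + 4), so 7 | a[m+1].
This completes the inductive step, so 7 | a[n] for all n ≥ 1.

7 | a[n]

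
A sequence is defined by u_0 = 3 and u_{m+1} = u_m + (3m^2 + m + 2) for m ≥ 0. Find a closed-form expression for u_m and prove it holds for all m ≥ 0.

Claim: u_m = m^3 − m^2 + 2m + 3.

Base case: u_0 = 3, and 0^3 − 0^2 + 2·0 + 3 = 3.
Assume u_j = j^3 − j^2 + 2j + 3.
Then u_{j+1} = u_j + (3j^2 + j + 2) = (j^3 − j^2 + 2j + 3) + (3j^2 + j + 2) = j^3 + 2j^2 + 3j + 5,
and (j+1)^3 − (j+1)^2 + 2·(j+1) + 3 = j^3 + 2j^2 + 3j + 5.
This completes the inductive step, so u_m = m^3 − m^2 + 2m + 3 for all m ≥ 0.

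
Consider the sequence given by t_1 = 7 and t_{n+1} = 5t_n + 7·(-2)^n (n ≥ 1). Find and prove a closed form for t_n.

Claim: t_n = 5^n − (-2)^n.

Base case: t_1 = 7, and 5^1 − (-2)^1 = 5 + 2 = 7.
Assume t_j = 5^j − (-2)^j for some j ≥ 1.
Then t_{j+1} = 5t_j + 7·(-2)^j = 5·(5^j − (-2)^j) + 7·(-2)^j = 5^{j+1} − 5·(-2)^j + 7·(-2)^j = 5^{j+1} + 2·(-2)^j = 5^{j+1} − (-2)^{j+1}.
This completes the inductive step, so t_n = 5^n − (-2)^n for all n ≥ 1.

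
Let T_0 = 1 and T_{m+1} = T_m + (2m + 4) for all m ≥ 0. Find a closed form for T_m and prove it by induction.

Claim: T_m = m^2 + 3m + 1.

Base case: T_0 = 1, and 0^2 + 3·0 + 1 = 1.
Assume T_k = k^2 + 3k + 1.
Then T_{k+1} = T_k + (2k + 4) = (k^2 + 3k + 1) + (2k + 4) = k^2 + 5k + 5,
and (k+1)^2 + 3·(k+1) + 1 = k^2 + 5k + 5.
Hence T_m = m^2 + 3m + 1 for every m ≥ 0, by induction.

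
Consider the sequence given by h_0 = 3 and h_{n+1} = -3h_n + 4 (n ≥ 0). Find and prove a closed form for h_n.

Claim: h_n = 2·(-3)^n + 1.

Base case: h_0 = 3, and 2·(-3)^0 + 1 = 2 + 1 = 3.
Assume h_m = 2·(-3)^m + 1 for some m ≥ 0.
Then h_{m+1} = -3h_m + 4 = -3·(2·(-3)^m + 1) + 4 = -6·(-3)^m − 3 + 4 = 2·(-3)^{m+1} + 1.
By induction, h_n = 2·(-3)^n + 1 for all n ≥ 0.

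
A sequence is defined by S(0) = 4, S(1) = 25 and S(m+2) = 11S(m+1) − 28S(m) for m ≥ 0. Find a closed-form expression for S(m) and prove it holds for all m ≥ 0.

Claim: S(m) = 3·7^m + 4^m.

Base cases: S(0) = 4 and 3·7^0 + 4^0 = 4; S(1) = 25 and 3·7^1 + 4^1 = 25.
Assume S(j) = 3·7^j + 4^j for all 0 ≤ j ≤ r, where r ≥ 1.
Then S(r+1) = 11S(r) − 28S(r−1) = 11·(3·7^r + 4^r) − 28·(3·7^{r−1} + 4^{r−1}) = 3·(11·7 − 28)7^{r−1} + (11·4 − 28)4^{r−1} = 147·7^{r−1} + 16·4^{r−1} = 3·7^{r+1} + 4^{r+1}.
By strong induction, S(m) = 3·7^m + 4^m for all m ≥ 0.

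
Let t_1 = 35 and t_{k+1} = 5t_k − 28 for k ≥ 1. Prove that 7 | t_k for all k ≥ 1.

Base case: t_1 = 35 = 7·5, so 7 | t_1.
Assume 7 | t_r, so t_r = 7s for some integer s.
Then t_{r+1} = 5t_r − 28 = 5·(7s) − 28 = 7(5s − 4), so 7 | t_{r+1}.
This completes the inductive step, so 7 | t_k for all k ≥ 1.

7 | t_k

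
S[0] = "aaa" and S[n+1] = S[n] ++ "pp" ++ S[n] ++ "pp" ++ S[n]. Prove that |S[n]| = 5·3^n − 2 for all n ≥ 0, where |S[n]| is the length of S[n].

Base case: |S[0]| = 3, and 5·3^0 − 2 = 3.
Assume |S[r]| = 5·3^r − 2.
Then |S[r+1]| = 3|S[r]| + 4 = 3(5·3^r − 2) + 4 = 5·3^{r+1} − 6 + 4 = 5·3^{r+1} − 2.
So the formula holds for r+1, and by induction |S[n]| = 5·3^n − 2 for all n ≥ 0.

|S[n]| = 5·3^n − 2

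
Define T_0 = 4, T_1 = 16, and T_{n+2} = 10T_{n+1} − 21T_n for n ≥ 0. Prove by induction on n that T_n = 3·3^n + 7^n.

Base cases: T_0 = 4 and 3·3^0 + 7^0 = 4; T_1 = 16 and 3·3^1 + 7^1 = 16.
Assume T_i = 3·3^i + 7^i for all 0 ≤ i ≤ j, where j ≥ 1.
Then T_{j+1} = 10T_j − 21T_{j−1} = 10·(3·3^j + 7^j) − 21·(3·3^{j−1} + 7^{j−1}) = 3·(10·3 − 21)3^{j−1} + (10·7 − 21)7^{j−1} = 27·3^{j−1} + 49·7^{j−1} = 3·3^{j+1} + 7^{j+1}.
By strong induction, T_n = 3·3^n + 7^n for all n ≥ 0.

T_n = 3·3^n + 7^n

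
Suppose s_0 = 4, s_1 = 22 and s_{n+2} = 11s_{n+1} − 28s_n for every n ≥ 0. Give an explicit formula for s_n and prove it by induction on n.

Claim: s_n = 2·4^n + 2·7^n.

Base cases: s_0 = 4 and 2·4^0 + 2·7^0 = 4; s_1 = 22 and 2·4^1 + 2·7^1 = 22.
Assume s_j = 2·4^j + 2·7^j for all 0 ≤ j ≤ m, where m ≥ 1.
Then s_{m+1} = 11s_m − 28s_{m−1} = 11·(2·4^m + 2·7^m) − 28·(2·4^{m−1} + 2·7^{m−1}) = 2·(11·4 − 28)4^{m−1} + 2·(11·7 − 28)7^{m−1} = 32·4^{m−1} + 98·7^{m−1} = 2·4^{m+1} + 2·7^{m+1}.
By strong induction, s_n = 2·4^n + 2·7^n for all n ≥ 0.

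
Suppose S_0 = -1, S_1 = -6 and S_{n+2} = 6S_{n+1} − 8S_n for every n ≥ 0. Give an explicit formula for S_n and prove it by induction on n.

Claim: S_n = 2^n − 2·4^n.

Base cases: S_0 = -1 and 2^0 − 2·4^0 = -1; S_1 = -6 and 2^1 − 2·4^1 = -6.
Assume S_i = 2^i − 2·4^i for all 0 ≤ i ≤ j, where j ≥ 1.
Then S_{j+1} = 6S_j − 8S_{j−1} = 6·(2^j − 2·4^j) − 8·(2^{j−1} − 2·4^{j−1}) = (6·2 − 8)2^{j−1} − 2·(6·4 − 8)4^{j−1} = 4·2^{j−1} − 32·4^{j−1} = 2^{j+1} − 2·4^{j+1}.
Hence S_n = 2^n − 2·4^n for every n ≥ 0, by strong induction.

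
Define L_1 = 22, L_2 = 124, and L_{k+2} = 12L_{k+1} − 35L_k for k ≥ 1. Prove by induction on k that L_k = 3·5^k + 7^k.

Base cases: L_1 = 22 and 3·5^1 + 7^1 = 22; L_2 = 124 and 3·5^2 + 7^2 = 124.
Assume L_i = 3·5^i + 7^i for all 1 ≤ i ≤ j, where j ≥ 2.
Then L_{j+1} = 12L_j − 35L_{j−1} = 12·(3·5^j + 7^j) − 35·(3·5^{j−1} + 7^{j−1}) = 3·(12·5 − 35)5^{j−1} + (12·7 − 35)7^{j−1} = 75·5^{j−1} + 49·7^{j−1} = 3·5^{j+1} + 7^{j+1}.
So the formula holds for j+1, and by strong induction L_k = 3·5^k + 7^k for all k ≥ 1.

L_k = 3·5^k + 7^k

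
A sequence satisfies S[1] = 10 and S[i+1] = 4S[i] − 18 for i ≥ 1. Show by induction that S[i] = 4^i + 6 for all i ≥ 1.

Base case: S[1] = 10, and 4^1 + 6 = 4 + 6 = 10.
Assume S[j] = 4^j + 6 for some j ≥ 1.
Then S[j+1] = 4S[j] − 18 = 4·(4^j + 6) − 18 = 4^{j+1} + 24 − 18 = 4^{j+1} + 6.
So the formula holds for j+1, and by induction S[i] = 4^i + 6 for all i ≥ 1.

S[i] = 4^i + 6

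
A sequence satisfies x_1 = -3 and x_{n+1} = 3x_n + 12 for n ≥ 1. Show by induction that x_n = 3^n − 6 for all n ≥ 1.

Base case: x_1 = -3, and 3^1 − 6 = 3 − 6 = -3.
Assume x_r = 3^r − 6 for some r ≥ 1.
Then x_{r+1} = 3x_r + 12 = 3·(3^r − 6) + 12 = 3^{r+1} − 18 + 12 = 3^{r+1} − 6.
Hence x_n = 3^n − 6 for every n ≥ 1, by induction.

x_n = 3^n − 6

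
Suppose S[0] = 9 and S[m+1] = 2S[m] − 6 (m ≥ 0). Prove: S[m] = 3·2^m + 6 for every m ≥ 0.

Base case: S[0] = 9, and 3·2^0 + 6 = 3 + 6 = 9.
Assume S[k] = 3·2^k + 6 for some k ≥ 0.
Then S[k+1] = 2S[k] − 6 = 2·(3·2^k + 6) − 6 = 6·2^k + 12 − 6 = 3·2^{k+1} + 6.
By induction, S[m] = 3·2^m + 6 for all m ≥ 0.

S[m] = 3·2^m + 6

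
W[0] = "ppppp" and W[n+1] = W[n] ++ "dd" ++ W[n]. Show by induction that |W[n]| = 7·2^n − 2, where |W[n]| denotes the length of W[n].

Base case: |W[0]| = 5, and 7·2^0 − 2 = 5.
Assume |W[k]| = 7·2^k − 2.
Then |W[k+1]| = |W[k]| + 2 + |W[k]| = 2|W[k]| + 2 = 2(7·2^k − 2) + 2 = 7·2^{k+1} − 4 + 2 = 7·2^{k+1} − 2.
By induction, |W[n]| = 7·2^n − 2 for all n ≥ 0.

|W[n]| = 7·2^n − 2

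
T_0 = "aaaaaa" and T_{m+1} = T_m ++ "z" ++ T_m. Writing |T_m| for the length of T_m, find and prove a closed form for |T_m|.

Claim: |T_m| = 7·2^m − 1.

Base case: |T_0| = 6, and 7·2^0 − 1 = 6.
Assume |T_k| = 7·2^k − 1.
Then |T_{k+1}| = |T_k| + 1 + |T_k| = 2|T_k| + 1 = 2(7·2^k − 1) + 1 = 7·2^{k+1} − 2 + 1 = 7·2^{k+1} − 1.
So the formula holds for k+1, and by induction |T_m| = 7·2^m − 1 for all m ≥ 0.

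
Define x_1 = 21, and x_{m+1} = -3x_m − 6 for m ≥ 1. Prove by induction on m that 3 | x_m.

Base case: x_1 = 21 = 3·7, so 3 | x_1.
Assume 3 | x_k, so x_k = 3t for some integer t.
Then x_{k+1} = -3x_k − 6 = -3·(3t) − 6 = 3(-3t − 2), so 3 | x_{k+1}.
By induction, 3 | x_m for all m ≥ 1.

3 | x_m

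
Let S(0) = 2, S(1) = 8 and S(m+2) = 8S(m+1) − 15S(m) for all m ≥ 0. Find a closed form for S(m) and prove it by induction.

Claim: S(m) = 3^m + 5^m.

Base cases: S(0) = 2 and 3^0 + 5^0 = 2; S(1) = 8 and 3^1 + 5^1 = 8.
Assume S(j) = 3^j + 5^j for all 0 ≤ j ≤ k, where k ≥ 1.
Then S(k+1) = 8S(k) − 15S(k−1) = 8·(3^k + 5^k) − 15·(3^{k−1} + 5^{k−1}) = (8·3 − 15)3^{k−1} + (8·5 − 15)5^{k−1} = 9·3^{k−1} + 25·5^{k−1} = 3^{k+1} + 5^{k+1}.
Hence S(m) = 3^m + 5^m for every m ≥ 0, by strong induction.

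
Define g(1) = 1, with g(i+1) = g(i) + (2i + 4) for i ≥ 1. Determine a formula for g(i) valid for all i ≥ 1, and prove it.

Claim: g(i) = i^2 + 3i − 3.

Base case: g(1) = 1, and 1^2 + 3·1 − 3 = 1.
Assume g(m) = m^2 + 3m − 3.
Then g(m+1) = g(m) + (2m + 4) = (m^2 + 3m − 3) + (2m + 4) = m^2 + 5m + 1,
and (m+1)^2 + 3·(m+1) − 3 = m^2 + 5m + 1.
This completes the inductive step, so g(i) = i^2 + 3i − 3 for all i ≥ 1.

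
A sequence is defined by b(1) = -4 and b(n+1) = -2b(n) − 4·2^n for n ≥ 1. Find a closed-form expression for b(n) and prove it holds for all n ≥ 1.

Claim: b(n) = (-2)^n − 2^n.

Base case: b(1) = -4, and (-2)^1 − 2^1 = -2 − 2 = -4.
Assume b(r) = (-2)^r − 2^r for some r ≥ 1.
Then b(r+1) = -2b(r) − 4·2^r = -2·((-2)^r − 2^r) − 4·2^r = (-2)^{r+1} + 2·2^r − 4·2^r = (-2)^{r+1} − 2·2^r = (-2)^{r+1} − 2^{r+1}.
So the formula holds for r+1, and by induction b(n) = (-2)^n − 2^n for all n ≥ 1.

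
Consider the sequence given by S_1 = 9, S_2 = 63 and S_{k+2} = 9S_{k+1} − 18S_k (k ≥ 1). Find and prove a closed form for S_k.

Claim: S_k = 2·6^k − 3^k.

Base cases: S_1 = 9 and 2·6^1 − 3^1 = 9; S_2 = 63 and 2·6^2 − 3^2 = 63.
Assume S_j = 2·6^j − 3^j for all 1 ≤ j ≤ r, where r ≥ 2.
Then S_{r+1} = 9S_r − 18S_{r−1} = 9·(2·6^r − 3^r) − 18·(2·6^{r−1} − 3^{r−1}) = 2·(9·6 − 18)6^{r−1} − (9·3 − 18)3^{r−1} = 72·6^{r−1} − 9·3^{r−1} = 2·6^{r+1} − 3^{r+1}.
So the formula holds for r+1, and by strong induction S_k = 2·6^k − 3^k for all k ≥ 1.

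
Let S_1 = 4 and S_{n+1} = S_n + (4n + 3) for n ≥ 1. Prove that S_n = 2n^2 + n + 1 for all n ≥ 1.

Base case: S_1 = 4, and 2·1^2 + 1 + 1 = 4.
Assume S_m = 2m^2 + m + 1.
Then S_{m+1} = S_m + (4m + 3) = (2m^2 + m + 1) + (4m + 3) = 2m^2 + 5m + 4,
and 2·(m+1)^2 + (m+1) + 1 = 2m^2 + 5m + 4.
By induction, S_n = 2n^2 + n + 1 for all n ≥ 1.

S_n = 2n^2 + n + 1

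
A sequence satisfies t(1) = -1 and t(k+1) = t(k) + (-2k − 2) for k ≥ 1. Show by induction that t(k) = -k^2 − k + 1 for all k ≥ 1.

Base case: t(1) = -1, and -1^2 − 1 + 1 = -1.
Assume t(j) = -j^2 − j + 1.
Then t(j+1) = t(j) + (-2j − 2) = (-j^2 − j + 1) + (-2j − 2) = -j^2 − 3j − 1,
and -(j+1)^2 − (j+1) + 1 = -j^2 − 3j − 1.
This completes the inductive step, so t(k) = -k^2 − k + 1 for all k ≥ 1.

t(k) = -k^2 − k + 1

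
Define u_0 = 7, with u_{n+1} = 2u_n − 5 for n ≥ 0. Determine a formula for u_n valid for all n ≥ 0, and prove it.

Claim: u_n = 2^{n+1} + 5.

Base case: u_0 = 7, and 2^{0+1} + 5 = 2 + 5 = 7.
Assume u_r = 2^{r+1} + 5 for some r ≥ 0.
Then u_{r+1} = 2u_r − 5 = 2·(2^{r+1} + 5) − 5 = 2^{r+2} + 10 − 5 = 2^{r+2} + 5.
This completes the inductive step, so u_n = 2^{n+1} + 5 for all n ≥ 0.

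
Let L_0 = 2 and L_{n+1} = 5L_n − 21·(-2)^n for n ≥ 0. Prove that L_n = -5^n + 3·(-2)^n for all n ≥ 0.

Base case: L_0 = 2, and -5^0 + 3·(-2)^0 = -1 + 3 = 2.
Assume L_j = -5^j + 3·(-2)^j for some j ≥ 0.
Then L_{j+1} = 5L_j − 21·(-2)^j = 5·(-5^j + 3·(-2)^j) − 21·(-2)^j = -5^{j+1} + 15·(-2)^j − 21·(-2)^j = -5^{j+1} − 6·(-2)^j = -5^{j+1} + 3·(-2)^{j+1}.
This completes the inductive step, so L_n = -5^n + 3·(-2)^n for all n ≥ 0.

L_n = -5^n + 3·(-2)^n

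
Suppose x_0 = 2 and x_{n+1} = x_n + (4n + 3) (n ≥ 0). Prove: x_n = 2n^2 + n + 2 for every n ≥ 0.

Base case: x_0 = 2, and 2·0^2 + 0 + 2 = 2.
Assume x_j = 2j^2 + j + 2.
Then x_{j+1} = x_j + (4j + 3) = (2j^2 + j + 2) + (4j + 3) = 2j^2 + 5j + 5,
and 2·(j+1)^2 + (j+1) + 2 = 2j^2 + 5j + 5.
This completes the inductive step, so x_n = 2n^2 + n + 2 for all n ≥ 0.

x_n = 2n^2 + n + 2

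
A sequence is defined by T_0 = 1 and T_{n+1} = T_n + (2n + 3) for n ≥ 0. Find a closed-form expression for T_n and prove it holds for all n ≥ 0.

Claim: T_n = n^2 + 2n + 1.

Base case: T_0 = 1, and 0^2 + 2·0 + 1 = 1.
Assume T_j = j^2 + 2j + 1.
Then T_{j+1} = T_j + (2j + 3) = (j^2 + 2j + 1) + (2j + 3) = j^2 + 4j + 4,
and (j+1)^2 + 2·(j+1) + 1 = j^2 + 4j + 4.
Hence T_n = n^2 + 2n + 1 for every n ≥ 0, by induction.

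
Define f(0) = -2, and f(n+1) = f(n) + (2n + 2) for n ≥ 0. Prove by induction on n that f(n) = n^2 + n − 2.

Base case: f(0) = -2, and 0^2 + 0 − 2 = -2.
Assume f(m) = m^2 + m − 2.
Then f(m+1) = f(m) + (2m + 2) = (m^2 + m − 2) + (2m + 2) = m^2 + 3m,
and (m+1)^2 + (m+1) − 2 = m^2 + 3m.
Hence f(n) = n^2 + n − 2 for every n ≥ 0, by induction.

f(n) = n^2 + n − 2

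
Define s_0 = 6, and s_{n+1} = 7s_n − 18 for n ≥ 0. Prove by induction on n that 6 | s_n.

Base case: s_0 = 6 = 6·1, so 6 | s_0.
Assume 6 | s_r, so s_r = 6t for some integer t.
Then s_{r+1} = 7s_r − 18 = 7·(6t) − 18 = 6(7t − 3), so 6 | s_{r+1}.
This completes the inductive step, so 6 | s_n for all n ≥ 0.

6 | s_n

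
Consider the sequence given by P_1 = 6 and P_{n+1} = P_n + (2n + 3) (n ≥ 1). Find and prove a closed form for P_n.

Claim: P_n = n^2 + 2n + 3.

Base case: P_1 = 6, and 1^2 + 2·1 + 3 = 6.
Assume P_r = r^2 + 2r + 3.
Then P_{r+1} = P_r + (2r + 3) = (r^2 + 2r + 3) + (2r + 3) = r^2 + 4r + 6,
and (r+1)^2 + 2·(r+1) + 3 = r^2 + 4r + 6.
Hence P_n = n^2 + 2n + 3 for every n ≥ 1, by induction.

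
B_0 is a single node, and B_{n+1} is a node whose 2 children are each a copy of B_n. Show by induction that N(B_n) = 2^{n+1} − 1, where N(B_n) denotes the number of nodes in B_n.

Base case: N(B_0) = 1, and 2^{0+1} − 1 = 1.
Assume N(B_k) = 2^{k+1} − 1.
Then N(B_{k+1}) = 1 + 2N(B_k) = 1 + 2(2^{k+1} − 1) = 2^{k+2} − 2 + 1 = 2^{k+2} − 1.
So the formula holds for k+1, and by induction N(B_n) = 2^{n+1} − 1 for all n ≥ 0.

N(B_n) = 2^{n+1} − 1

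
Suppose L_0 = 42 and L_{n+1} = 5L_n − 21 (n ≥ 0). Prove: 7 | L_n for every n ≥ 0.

Base case: L_0 = 42 = 7·6, so 7 | L_0.
Assume 7 | L_m, so L_m = 7t for some integer t.
Then L_{m+1} = 5L_m − 21 = 5·(7t) − 21 = 7(5t − 3), so 7 | L_{m+1}.
So the property holds for m+1, and by induction 7 | L_n for all n ≥ 0.

7 | L_n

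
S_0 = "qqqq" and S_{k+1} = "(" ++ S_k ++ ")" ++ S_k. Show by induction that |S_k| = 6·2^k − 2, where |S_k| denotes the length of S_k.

Base case: |S_0| = 4, and 6·2^0 − 2 = 4.
Assume |S_r| = 6·2^r − 2.
Then |S_{r+1}| = 1 + |S_r| + 1 + |S_r| = 2|S_r| + 2 = 2(6·2^r − 2) + 2 = 6·2^{r+1} − 4 + 2 = 6·2^{r+1} − 2.
This completes the inductive step, so |S_k| = 6·2^k − 2 for all k ≥ 0.

|S_k| = 6·2^k − 2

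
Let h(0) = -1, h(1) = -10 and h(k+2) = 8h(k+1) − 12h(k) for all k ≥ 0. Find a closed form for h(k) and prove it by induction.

Claim: h(k) = 2^k − 2·6^k.

Base cases: h(0) = -1 and 2^0 − 2·6^0 = -1; h(1) = -10 and 2^1 − 2·6^1 = -10.
Assume h(j) = 2^j − 2·6^j for all 0 ≤ j ≤ m, where m ≥ 1.
Then h(m+1) = 8h(m) − 12h(m−1) = 8·(2^m − 2·6^m) − 12·(2^{m−1} − 2·6^{m−1}) = (8·2 − 12)2^{m−1} − 2·(8·6 − 12)6^{m−1} = 4·2^{m−1} − 72·6^{m−1} = 2^{m+1} − 2·6^{m+1}.
This completes the inductive step, so h(k) = 2^k − 2·6^k for all k ≥ 0.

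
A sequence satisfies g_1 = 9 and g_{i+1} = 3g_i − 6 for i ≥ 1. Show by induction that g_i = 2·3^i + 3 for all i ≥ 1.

Base case: g_1 = 9, and 2·3^1 + 3 = 6 + 3 = 9.
Assume g_m = 2·3^m + 3 for some m ≥ 1.
Then g_{m+1} = 3g_m − 6 = 3·(2·3^m + 3) − 6 = 6·3^m + 9 − 6 = 2·3^{m+1} + 3.
By induction, g_i = 2·3^i + 3 for all i ≥ 1.

g_i = 2·3^i + 3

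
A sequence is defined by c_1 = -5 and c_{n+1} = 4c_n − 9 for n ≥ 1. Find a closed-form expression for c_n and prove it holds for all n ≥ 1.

Claim: c_n = -2·4^n + 3.

Base case: c_1 = -5, and -2·4^1 + 3 = -8 + 3 = -5.
Assume c_k = -2·4^k + 3 for some k ≥ 1.
Then c_{k+1} = 4c_k − 9 = 4·(-2·4^k + 3) − 9 = -8·4^k + 12 − 9 = -2·4^{k+1} + 3.
Hence c_n = -2·4^n + 3 for every n ≥ 1, by induction.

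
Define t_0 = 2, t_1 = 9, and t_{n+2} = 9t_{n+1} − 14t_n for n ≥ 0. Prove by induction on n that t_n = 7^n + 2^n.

Base cases: t_0 = 2 and 7^0 + 2^0 = 2; t_1 = 9 and 7^1 + 2^1 = 9.
Assume t_j = 7^j + 2^j for all 0 ≤ j ≤ m, where m ≥ 1.
Then t_{m+1} = 9t_m − 14t_{m−1} = 9·(7^m + 2^m) − 14·(7^{m−1} + 2^{m−1}) = (9·7 − 14)7^{m−1} + (9·2 − 14)2^{m−1} = 49·7^{m−1} + 4·2^{m−1} = 7^{m+1} + 2^{m+1}.
By strong induction, t_n = 7^n + 2^n for all n ≥ 0.

t_n = 7^n + 2^n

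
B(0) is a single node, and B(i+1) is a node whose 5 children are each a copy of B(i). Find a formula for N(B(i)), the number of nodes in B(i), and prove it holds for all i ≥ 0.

Claim: N(B(i)) = (5^{i+1} − 1)/4.

Base case: N(B(0)) = 1, and (5^{0+1} − 1)/4 = 1.
Assume N(B(r)) = (5^{r+1} − 1)/4.
Then N(B(r+1)) = 1 + 5N(B(r)) = 1 + 5·(5^{r+1} − 1)/4 = 1 + (5^{r+2} − 5)/4 = (4 + 5^{r+2} − 5)/4 = (5^{r+2} − 1)/4.
This completes the inductive step, so N(B(i)) = (5^{i+1} − 1)/4 for all i ≥ 0.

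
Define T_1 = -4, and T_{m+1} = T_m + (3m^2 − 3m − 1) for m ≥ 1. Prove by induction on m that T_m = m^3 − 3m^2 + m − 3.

Base case: T_1 = -4, and 1^3 − 3·1^2 + 1 − 3 = -4.
Assume T_r = r^3 − 3r^2 + r − 3.
Then T_{r+1} = T_r + (3r^2 − 3r − 1) = (r^3 − 3r^2 + r − 3) + (3r^2 − 3r − 1) = r^3 − 2r − 4,
and (r+1)^3 − 3·(r+1)^2 + (r+1) − 3 = r^3 − 2r − 4.
Hence T_m = m^3 − 3m^2 + m − 3 for every m ≥ 1, by induction.

T_m = m^3 − 3m^2 + m − 3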